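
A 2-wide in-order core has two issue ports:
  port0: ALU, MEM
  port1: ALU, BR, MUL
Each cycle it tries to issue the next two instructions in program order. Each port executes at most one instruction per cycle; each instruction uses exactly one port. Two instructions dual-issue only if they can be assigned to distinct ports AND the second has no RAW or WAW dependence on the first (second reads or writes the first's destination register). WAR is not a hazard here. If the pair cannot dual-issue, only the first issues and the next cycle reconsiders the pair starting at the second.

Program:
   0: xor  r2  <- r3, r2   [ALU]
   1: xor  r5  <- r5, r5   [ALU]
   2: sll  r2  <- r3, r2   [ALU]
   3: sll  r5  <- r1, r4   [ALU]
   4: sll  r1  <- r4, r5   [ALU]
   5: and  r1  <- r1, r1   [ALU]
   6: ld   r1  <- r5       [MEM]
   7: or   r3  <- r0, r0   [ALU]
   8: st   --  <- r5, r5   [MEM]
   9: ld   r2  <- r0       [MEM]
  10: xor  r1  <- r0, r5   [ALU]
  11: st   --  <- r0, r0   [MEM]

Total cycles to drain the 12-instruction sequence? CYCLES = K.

0. xor/xor @i0,i1  | dual
1. sll/sll @i2,i3  | dual
2. sll @i4  | RAW+WAW r1
3. and @i5  | WAW r1
4. ld/or @i6,i7  | dual
5. st @i8  | no-port MEM/MEM
6. ld/xor @i9,i10  | dual
7. st @i11  | tail

CYCLES = 8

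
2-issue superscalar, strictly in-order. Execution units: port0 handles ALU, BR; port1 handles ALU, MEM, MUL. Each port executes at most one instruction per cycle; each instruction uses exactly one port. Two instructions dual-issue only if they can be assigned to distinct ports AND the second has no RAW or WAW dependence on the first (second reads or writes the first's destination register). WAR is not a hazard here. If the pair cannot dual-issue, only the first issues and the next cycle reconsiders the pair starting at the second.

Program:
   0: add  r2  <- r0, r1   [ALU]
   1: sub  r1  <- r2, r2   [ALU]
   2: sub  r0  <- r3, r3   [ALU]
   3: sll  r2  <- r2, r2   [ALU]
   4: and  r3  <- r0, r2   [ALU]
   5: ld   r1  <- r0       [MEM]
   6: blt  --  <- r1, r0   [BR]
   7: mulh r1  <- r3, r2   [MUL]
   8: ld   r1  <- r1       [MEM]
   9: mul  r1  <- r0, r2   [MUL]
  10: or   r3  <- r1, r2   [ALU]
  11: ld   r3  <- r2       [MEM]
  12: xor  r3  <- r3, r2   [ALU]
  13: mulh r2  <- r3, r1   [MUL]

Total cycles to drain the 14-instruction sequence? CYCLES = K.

CYCLES = 11

[0] i0  add.ALU  -- RAW r2
[1] i1,i2  sub.ALU/sub.ALU  -- 2-wide
[2] i3  sll.ALU  -- RAW r2
[3] i4,i5  and.ALU/ld.MEM  -- 2-wide
[4] i6,i7  blt.BR/mulh.MUL  -- 2-wide
[5] i8  ld.MEM  -- no-port MEM/MUL
[6] i9  mul.MUL  -- RAW r1
[7] i10  or.ALU  -- WAW r3
[8] i11  ld.MEM  -- RAW+WAW r3
[9] i12  xor.ALU  -- RAW r3
[10] i13  mulh.MUL  -- tail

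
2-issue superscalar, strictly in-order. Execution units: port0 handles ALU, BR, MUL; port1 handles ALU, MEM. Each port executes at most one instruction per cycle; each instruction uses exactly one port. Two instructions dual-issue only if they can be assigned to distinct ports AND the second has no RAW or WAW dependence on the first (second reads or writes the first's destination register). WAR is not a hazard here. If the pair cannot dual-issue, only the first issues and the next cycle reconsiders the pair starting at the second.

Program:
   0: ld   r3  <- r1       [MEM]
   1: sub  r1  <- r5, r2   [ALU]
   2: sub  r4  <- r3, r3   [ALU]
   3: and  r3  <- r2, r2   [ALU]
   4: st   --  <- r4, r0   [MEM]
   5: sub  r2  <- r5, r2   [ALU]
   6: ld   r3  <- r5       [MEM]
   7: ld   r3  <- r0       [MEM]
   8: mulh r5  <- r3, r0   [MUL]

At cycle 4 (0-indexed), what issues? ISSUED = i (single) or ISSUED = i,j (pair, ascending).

ISSUED = 7

[0] i0/i1  ld.MEM;sub.ALU  -- dual
[1] i2/i3  sub.ALU;and.ALU  -- dual
[2] i4/i5  st.MEM;sub.ALU  -- dual
[3] i6  ld.MEM  -- no-port MEM/MEM
[4] i7  ld.MEM  -- RAW r3
[5] i8  mulh.MUL  -- tail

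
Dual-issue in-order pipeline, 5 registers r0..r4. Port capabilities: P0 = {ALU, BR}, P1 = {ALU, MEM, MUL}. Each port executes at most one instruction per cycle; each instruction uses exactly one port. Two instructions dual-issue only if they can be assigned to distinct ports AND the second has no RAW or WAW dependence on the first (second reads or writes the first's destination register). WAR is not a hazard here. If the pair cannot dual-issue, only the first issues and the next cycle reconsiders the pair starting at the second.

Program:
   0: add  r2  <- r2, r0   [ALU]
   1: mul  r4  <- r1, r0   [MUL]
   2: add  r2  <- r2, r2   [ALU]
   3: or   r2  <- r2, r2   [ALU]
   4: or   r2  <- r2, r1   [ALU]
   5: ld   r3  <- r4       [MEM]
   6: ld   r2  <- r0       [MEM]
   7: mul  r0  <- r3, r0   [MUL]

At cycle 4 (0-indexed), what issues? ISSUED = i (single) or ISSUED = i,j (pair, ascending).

ISSUED = 6

  cy0 -> i0,i1 (add.ALU;mul.MUL) dual
  cy1 -> i2 (add.ALU) RAW+WAW r2
  cy2 -> i3 (or.ALU) RAW+WAW r2
  cy3 -> i4,i5 (or.ALU;ld.MEM) dual
  cy4 -> i6 (ld.MEM) no-port MEM/MUL
  cy5 -> i7 (mul.MUL) tail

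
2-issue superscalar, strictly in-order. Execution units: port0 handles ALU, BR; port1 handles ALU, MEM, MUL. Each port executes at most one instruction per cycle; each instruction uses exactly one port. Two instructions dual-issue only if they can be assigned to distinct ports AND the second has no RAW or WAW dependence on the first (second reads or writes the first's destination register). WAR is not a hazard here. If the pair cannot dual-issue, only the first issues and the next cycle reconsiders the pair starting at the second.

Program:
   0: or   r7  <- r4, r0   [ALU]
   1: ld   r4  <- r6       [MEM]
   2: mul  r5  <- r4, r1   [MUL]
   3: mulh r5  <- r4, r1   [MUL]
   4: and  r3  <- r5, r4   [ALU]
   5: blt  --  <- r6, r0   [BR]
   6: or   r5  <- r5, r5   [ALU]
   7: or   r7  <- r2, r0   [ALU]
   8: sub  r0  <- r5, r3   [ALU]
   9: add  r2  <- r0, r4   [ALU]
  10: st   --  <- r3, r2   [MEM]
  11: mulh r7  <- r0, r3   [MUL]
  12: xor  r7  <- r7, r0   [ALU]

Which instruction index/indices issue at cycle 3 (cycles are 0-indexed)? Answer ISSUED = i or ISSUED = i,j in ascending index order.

ISSUED = 4,5

0. or;ld @i0&i1  | 2-wide
1. mul @i2  | no-port MUL/MUL
2. mulh @i3  | RAW r5
3. and;blt @i4&i5  | 2-wide
4. or;or @i6&i7  | 2-wide
5. sub @i8  | RAW r0
6. add @i9  | RAW r2
7. st @i10  | no-port MEM/MUL
8. mulh @i11  | RAW+WAW r7
9. xor @i12  | tail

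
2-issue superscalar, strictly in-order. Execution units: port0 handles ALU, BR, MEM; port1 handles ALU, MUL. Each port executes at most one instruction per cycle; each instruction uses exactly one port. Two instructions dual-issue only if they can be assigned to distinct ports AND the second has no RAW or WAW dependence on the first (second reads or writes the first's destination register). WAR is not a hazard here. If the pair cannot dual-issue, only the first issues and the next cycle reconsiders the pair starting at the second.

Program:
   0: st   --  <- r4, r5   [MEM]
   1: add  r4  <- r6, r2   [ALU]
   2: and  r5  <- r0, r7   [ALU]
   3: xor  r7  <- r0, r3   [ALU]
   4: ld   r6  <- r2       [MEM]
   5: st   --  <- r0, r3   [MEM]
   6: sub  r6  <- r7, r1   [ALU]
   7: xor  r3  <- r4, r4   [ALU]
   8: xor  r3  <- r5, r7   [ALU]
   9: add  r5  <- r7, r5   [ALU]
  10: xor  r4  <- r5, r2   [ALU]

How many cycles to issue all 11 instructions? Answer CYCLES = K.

CYCLES = 7

[0] i0,i1  st.MEM;add.ALU  -- 2-wide
[1] i2,i3  and.ALU;xor.ALU  -- 2-wide
[2] i4  ld.MEM  -- no-port MEM/MEM
[3] i5,i6  st.MEM;sub.ALU  -- 2-wide
[4] i7  xor.ALU  -- WAW r3
[5] i8,i9  xor.ALU;add.ALU  -- 2-wide
[6] i10  xor.ALU  -- tail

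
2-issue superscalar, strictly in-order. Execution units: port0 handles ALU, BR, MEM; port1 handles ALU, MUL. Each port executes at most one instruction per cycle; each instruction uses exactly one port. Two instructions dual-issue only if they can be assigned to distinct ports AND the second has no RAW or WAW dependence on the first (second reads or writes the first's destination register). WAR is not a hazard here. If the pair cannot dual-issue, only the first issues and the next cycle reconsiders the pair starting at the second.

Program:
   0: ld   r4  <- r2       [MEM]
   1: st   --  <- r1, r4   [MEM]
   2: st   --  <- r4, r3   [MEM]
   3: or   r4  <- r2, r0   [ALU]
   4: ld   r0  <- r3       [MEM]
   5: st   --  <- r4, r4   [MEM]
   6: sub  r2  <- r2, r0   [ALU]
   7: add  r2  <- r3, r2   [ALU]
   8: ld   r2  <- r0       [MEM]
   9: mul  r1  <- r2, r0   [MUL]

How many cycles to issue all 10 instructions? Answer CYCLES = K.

CYCLES = 8

[0] i0  ld.MEM  -- no-port MEM/MEM
[1] i1  st.MEM  -- no-port MEM/MEM
[2] i2,i3  st.MEM+or.ALU  -- dual
[3] i4  ld.MEM  -- no-port MEM/MEM
[4] i5,i6  st.MEM+sub.ALU  -- dual
[5] i7  add.ALU  -- WAW r2
[6] i8  ld.MEM  -- RAW r2
[7] i9  mul.MUL  -- tail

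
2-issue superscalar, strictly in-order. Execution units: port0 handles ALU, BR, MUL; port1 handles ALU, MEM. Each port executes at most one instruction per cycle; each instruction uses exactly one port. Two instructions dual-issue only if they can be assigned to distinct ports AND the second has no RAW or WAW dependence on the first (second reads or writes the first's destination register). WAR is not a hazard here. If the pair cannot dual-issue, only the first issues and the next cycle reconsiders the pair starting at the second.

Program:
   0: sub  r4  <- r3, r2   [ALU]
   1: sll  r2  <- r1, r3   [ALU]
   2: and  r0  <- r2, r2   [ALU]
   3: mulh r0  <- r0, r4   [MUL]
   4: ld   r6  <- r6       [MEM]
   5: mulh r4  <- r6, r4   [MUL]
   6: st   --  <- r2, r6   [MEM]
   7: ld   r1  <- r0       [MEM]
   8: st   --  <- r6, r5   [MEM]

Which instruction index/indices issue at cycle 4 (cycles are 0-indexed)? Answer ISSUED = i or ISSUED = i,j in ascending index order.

ISSUED = 7

  cy0 -> i0&i1 (sub;sll) pair
  cy1 -> i2 (and) RAW+WAW r0
  cy2 -> i3&i4 (mulh;ld) pair
  cy3 -> i5&i6 (mulh;st) pair
  cy4 -> i7 (ld) no-port MEM/MEM
  cy5 -> i8 (st) tail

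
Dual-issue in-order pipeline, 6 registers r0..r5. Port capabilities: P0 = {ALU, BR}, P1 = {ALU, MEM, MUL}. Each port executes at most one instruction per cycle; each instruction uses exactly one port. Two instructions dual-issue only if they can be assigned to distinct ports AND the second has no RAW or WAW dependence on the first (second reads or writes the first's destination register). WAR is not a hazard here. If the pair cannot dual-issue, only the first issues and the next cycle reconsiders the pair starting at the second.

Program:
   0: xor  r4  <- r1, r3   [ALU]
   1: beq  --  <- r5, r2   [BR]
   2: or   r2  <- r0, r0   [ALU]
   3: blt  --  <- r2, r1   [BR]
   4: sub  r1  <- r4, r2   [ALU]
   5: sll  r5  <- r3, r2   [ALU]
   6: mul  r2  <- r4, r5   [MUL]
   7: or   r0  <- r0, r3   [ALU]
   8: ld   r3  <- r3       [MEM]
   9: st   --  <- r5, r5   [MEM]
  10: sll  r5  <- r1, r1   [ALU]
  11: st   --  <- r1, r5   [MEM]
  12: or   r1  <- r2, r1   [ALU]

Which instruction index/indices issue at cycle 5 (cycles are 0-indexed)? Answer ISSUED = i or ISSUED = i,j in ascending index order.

0. xor;beq @i0,i1  | 2-wide
1. or @i2  | RAW r2
2. blt;sub @i3,i4  | 2-wide
3. sll @i5  | RAW r5
4. mul;or @i6,i7  | 2-wide
5. ld @i8  | no-port MEM/MEM
6. st;sll @i9,i10  | 2-wide
7. st;or @i11,i12  | 2-wide

ISSUED = 8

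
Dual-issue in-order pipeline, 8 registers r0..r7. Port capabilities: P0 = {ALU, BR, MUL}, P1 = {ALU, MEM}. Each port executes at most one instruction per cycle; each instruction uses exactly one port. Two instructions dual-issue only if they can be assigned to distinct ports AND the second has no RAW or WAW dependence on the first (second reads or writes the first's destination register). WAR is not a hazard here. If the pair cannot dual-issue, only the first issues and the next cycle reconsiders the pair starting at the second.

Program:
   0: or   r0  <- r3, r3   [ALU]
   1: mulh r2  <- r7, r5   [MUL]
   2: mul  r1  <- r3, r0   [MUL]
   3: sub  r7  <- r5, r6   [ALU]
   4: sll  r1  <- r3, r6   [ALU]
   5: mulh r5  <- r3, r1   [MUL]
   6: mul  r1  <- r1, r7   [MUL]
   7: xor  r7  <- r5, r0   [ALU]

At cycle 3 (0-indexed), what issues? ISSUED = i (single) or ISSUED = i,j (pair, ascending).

ISSUED = 5

c0: i0&i1 or;mulh  2-wide
c1: i2&i3 mul;sub  2-wide
c2: i4 sll  RAW r1
c3: i5 mulh  no-port MUL/MUL
c4: i6&i7 mul;xor  2-wide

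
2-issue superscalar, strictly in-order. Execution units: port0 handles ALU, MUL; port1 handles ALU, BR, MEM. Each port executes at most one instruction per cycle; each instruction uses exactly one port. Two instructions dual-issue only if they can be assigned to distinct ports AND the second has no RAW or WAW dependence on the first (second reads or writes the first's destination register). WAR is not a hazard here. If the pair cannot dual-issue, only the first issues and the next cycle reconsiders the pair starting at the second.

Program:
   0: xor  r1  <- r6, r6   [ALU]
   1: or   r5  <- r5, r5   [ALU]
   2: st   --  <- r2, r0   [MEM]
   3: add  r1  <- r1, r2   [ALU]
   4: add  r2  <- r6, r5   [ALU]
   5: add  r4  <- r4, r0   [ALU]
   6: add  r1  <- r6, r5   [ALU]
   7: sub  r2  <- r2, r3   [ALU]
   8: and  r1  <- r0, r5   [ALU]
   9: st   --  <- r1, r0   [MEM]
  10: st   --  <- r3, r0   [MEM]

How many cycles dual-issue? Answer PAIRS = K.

[0] i0/i1  xor.ALU or.ALU  -- dual
[1] i2/i3  st.MEM add.ALU  -- dual
[2] i4/i5  add.ALU add.ALU  -- dual
[3] i6/i7  add.ALU sub.ALU  -- dual
[4] i8  and.ALU  -- RAW r1
[5] i9  st.MEM  -- no-port MEM/MEM
[6] i10  st.MEM  -- tail

PAIRS = 4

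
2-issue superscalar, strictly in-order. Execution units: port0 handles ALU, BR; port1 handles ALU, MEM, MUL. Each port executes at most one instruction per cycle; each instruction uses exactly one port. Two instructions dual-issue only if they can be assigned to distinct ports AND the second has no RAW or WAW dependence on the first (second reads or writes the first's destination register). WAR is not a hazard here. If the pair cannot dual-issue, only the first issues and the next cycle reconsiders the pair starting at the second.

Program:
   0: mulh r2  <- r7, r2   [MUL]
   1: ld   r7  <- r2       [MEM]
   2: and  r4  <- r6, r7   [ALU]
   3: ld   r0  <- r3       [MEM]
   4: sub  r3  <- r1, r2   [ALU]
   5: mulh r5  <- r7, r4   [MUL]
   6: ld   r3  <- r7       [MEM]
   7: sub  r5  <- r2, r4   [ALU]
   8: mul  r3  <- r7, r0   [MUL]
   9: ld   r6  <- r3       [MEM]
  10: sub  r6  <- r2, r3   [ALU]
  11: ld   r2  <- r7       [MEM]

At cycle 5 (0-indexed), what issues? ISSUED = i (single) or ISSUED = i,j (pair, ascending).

[0] i0  mulh  -- no-port MUL/MEM
[1] i1  ld  -- RAW r7
[2] i2+i3  and/ld  -- dual
[3] i4+i5  sub/mulh  -- dual
[4] i6+i7  ld/sub  -- dual
[5] i8  mul  -- no-port MUL/MEM
[6] i9  ld  -- WAW r6
[7] i10+i11  sub/ld  -- dual

ISSUED = 8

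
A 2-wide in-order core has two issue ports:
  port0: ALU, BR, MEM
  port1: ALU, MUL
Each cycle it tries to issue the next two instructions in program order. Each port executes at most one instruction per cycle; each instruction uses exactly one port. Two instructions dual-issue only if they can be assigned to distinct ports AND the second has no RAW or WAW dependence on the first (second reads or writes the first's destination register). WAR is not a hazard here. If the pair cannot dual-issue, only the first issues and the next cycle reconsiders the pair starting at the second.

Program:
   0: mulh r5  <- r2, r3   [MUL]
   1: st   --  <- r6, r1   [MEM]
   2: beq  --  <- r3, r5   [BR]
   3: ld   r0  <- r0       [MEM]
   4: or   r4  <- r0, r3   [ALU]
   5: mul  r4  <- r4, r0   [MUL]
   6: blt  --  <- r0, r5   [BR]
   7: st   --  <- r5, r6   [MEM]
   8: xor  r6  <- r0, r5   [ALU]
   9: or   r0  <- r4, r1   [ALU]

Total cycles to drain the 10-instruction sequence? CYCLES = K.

c0: i0,i1 mulh.MUL st.MEM  dual
c1: i2 beq.BR  no-port BR/MEM
c2: i3 ld.MEM  RAW r0
c3: i4 or.ALU  RAW+WAW r4
c4: i5,i6 mul.MUL blt.BR  dual
c5: i7,i8 st.MEM xor.ALU  dual
c6: i9 or.ALU  tail

CYCLES = 7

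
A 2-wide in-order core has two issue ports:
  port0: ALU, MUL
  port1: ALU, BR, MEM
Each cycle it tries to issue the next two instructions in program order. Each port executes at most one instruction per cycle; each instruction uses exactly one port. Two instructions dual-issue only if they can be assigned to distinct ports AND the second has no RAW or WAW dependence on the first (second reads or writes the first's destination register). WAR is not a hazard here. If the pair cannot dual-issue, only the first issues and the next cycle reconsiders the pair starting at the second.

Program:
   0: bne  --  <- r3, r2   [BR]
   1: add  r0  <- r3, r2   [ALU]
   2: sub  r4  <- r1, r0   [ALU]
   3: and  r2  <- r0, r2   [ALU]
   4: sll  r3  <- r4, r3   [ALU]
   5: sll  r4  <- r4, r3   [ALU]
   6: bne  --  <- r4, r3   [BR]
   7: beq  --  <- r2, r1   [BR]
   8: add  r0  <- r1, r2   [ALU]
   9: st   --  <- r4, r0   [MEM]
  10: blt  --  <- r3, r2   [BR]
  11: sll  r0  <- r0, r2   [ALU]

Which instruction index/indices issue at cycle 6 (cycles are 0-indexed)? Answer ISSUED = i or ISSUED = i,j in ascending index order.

  cy0 -> i0,i1 (bne;add) 2-wide
  cy1 -> i2,i3 (sub;and) 2-wide
  cy2 -> i4 (sll) RAW r3
  cy3 -> i5 (sll) RAW r4
  cy4 -> i6 (bne) no-port BR/BR
  cy5 -> i7,i8 (beq;add) 2-wide
  cy6 -> i9 (st) no-port MEM/BR
  cy7 -> i10,i11 (blt;sll) 2-wide

ISSUED = 9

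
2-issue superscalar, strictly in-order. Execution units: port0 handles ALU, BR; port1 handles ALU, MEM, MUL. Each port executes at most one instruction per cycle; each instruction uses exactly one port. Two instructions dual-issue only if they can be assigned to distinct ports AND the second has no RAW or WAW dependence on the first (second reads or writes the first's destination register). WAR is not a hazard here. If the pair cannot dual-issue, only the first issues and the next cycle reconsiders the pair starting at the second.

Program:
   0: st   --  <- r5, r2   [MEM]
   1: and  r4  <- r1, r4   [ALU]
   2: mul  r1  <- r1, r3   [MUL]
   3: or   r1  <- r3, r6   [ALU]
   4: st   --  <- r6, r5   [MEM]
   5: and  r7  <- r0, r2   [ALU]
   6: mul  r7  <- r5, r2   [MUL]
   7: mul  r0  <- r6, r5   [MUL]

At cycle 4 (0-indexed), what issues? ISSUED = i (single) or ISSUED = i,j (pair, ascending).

#0 head=0: st.MEM+and.ALU i0,i1 dual
#1 head=2: mul.MUL i2 WAW r1
#2 head=3: or.ALU+st.MEM i3,i4 dual
#3 head=5: and.ALU i5 WAW r7
#4 head=6: mul.MUL i6 no-port MUL/MUL
#5 head=7: mul.MUL i7 tail

ISSUED = 6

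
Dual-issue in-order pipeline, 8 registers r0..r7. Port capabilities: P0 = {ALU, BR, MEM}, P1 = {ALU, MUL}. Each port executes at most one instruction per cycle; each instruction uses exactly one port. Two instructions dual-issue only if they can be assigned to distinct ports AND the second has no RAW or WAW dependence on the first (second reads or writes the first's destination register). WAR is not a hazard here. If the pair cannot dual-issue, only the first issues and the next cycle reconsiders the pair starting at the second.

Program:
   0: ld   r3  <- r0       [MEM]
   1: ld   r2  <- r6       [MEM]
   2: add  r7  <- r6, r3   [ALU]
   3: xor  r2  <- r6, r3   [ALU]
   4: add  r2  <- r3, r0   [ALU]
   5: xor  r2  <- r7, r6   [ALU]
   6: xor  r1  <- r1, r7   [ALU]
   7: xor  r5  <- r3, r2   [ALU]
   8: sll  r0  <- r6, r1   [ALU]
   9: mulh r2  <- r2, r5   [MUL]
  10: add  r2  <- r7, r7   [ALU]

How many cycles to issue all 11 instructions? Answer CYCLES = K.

CYCLES = 8

  cy0 -> i0 (ld) no-port MEM/MEM
  cy1 -> i1&i2 (ld;add) 2-wide
  cy2 -> i3 (xor) WAW r2
  cy3 -> i4 (add) WAW r2
  cy4 -> i5&i6 (xor;xor) 2-wide
  cy5 -> i7&i8 (xor;sll) 2-wide
  cy6 -> i9 (mulh) WAW r2
  cy7 -> i10 (add) tail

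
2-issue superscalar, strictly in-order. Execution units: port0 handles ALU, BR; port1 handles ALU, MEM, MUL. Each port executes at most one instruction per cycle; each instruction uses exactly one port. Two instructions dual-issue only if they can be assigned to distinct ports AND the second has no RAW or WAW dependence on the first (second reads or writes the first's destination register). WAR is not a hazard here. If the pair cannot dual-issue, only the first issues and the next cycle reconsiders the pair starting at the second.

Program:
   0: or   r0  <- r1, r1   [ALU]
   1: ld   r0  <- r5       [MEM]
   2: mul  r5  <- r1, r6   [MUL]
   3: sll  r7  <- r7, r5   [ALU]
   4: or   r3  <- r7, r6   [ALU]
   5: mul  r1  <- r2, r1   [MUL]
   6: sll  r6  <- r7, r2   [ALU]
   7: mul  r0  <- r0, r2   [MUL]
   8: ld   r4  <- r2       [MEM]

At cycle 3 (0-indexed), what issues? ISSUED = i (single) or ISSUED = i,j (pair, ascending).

ISSUED = 3

[0] i0  or.ALU  -- WAW r0
[1] i1  ld.MEM  -- no-port MEM/MUL
[2] i2  mul.MUL  -- RAW r5
[3] i3  sll.ALU  -- RAW r7
[4] i4/i5  or.ALU/mul.MUL  -- pair
[5] i6/i7  sll.ALU/mul.MUL  -- pair
[6] i8  ld.MEM  -- tail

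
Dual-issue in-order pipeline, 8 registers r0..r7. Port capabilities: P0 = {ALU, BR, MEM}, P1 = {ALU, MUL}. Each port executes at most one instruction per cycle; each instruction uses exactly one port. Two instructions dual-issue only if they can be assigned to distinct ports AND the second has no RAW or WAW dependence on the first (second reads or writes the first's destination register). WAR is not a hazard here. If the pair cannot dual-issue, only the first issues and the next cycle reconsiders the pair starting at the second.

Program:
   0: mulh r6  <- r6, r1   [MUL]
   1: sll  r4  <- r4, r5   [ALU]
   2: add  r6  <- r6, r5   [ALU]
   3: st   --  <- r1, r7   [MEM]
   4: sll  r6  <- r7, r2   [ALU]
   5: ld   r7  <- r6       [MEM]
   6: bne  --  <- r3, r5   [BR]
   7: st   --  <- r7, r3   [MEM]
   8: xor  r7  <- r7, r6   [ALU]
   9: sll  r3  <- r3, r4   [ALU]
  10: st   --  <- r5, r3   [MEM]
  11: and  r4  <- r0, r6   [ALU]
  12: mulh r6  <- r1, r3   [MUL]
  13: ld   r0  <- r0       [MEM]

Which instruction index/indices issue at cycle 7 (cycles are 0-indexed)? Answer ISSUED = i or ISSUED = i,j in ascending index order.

[0] i0&i1  mulh.MUL/sll.ALU  -- dual
[1] i2&i3  add.ALU/st.MEM  -- dual
[2] i4  sll.ALU  -- RAW r6
[3] i5  ld.MEM  -- no-port MEM/BR
[4] i6  bne.BR  -- no-port BR/MEM
[5] i7&i8  st.MEM/xor.ALU  -- dual
[6] i9  sll.ALU  -- RAW r3
[7] i10&i11  st.MEM/and.ALU  -- dual
[8] i12&i13  mulh.MUL/ld.MEM  -- dual

ISSUED = 10,11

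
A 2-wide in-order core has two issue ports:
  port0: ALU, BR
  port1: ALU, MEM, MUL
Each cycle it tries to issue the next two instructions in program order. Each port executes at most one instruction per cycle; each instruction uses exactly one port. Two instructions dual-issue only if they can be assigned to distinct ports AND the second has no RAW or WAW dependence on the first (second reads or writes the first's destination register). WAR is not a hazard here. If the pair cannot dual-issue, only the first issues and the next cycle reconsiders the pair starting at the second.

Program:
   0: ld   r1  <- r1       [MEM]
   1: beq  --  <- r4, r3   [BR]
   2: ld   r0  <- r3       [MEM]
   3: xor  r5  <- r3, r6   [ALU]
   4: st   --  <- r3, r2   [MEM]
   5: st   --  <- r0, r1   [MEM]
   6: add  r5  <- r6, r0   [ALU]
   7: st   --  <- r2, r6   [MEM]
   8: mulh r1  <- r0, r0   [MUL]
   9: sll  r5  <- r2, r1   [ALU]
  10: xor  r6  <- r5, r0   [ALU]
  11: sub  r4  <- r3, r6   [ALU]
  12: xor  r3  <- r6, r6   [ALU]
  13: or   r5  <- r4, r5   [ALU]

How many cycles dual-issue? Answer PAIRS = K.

PAIRS = 4

#0 head=0: ld.MEM/beq.BR i0&i1 dual
#1 head=2: ld.MEM/xor.ALU i2&i3 dual
#2 head=4: st.MEM i4 no-port MEM/MEM
#3 head=5: st.MEM/add.ALU i5&i6 dual
#4 head=7: st.MEM i7 no-port MEM/MUL
#5 head=8: mulh.MUL i8 RAW r1
#6 head=9: sll.ALU i9 RAW r5
#7 head=10: xor.ALU i10 RAW r6
#8 head=11: sub.ALU/xor.ALU i11&i12 dual
#9 head=13: or.ALU i13 tail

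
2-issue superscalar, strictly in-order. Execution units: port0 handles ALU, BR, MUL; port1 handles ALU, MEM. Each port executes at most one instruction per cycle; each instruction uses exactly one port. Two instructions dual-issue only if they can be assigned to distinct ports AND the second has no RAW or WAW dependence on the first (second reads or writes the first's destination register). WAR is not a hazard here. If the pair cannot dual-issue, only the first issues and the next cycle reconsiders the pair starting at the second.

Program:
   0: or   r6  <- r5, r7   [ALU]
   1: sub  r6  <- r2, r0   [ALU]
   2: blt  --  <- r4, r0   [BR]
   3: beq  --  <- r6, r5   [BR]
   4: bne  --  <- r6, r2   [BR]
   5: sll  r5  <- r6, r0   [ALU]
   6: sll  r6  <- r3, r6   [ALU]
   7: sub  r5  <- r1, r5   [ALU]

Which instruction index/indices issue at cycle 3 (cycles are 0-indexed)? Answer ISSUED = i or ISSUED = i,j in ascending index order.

ISSUED = 4,5

c0: i0 or  WAW r6
c1: i1+i2 sub/blt  2-wide
c2: i3 beq  no-port BR/BR
c3: i4+i5 bne/sll  2-wide
c4: i6+i7 sll/sub  2-wide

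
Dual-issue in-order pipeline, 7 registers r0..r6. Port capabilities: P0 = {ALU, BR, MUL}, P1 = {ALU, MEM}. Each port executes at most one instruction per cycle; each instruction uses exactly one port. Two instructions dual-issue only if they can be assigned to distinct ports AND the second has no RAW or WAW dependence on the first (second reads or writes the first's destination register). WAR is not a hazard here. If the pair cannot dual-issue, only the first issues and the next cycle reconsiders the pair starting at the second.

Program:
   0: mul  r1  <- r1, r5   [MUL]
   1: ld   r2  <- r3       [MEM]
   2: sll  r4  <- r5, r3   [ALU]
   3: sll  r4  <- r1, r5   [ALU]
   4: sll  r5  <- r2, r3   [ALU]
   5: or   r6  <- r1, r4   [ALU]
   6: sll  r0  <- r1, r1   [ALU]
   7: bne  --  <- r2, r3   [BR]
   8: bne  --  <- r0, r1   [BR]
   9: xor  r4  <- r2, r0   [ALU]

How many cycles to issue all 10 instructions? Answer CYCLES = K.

[0] i0&i1  mul.MUL/ld.MEM  -- 2-wide
[1] i2  sll.ALU  -- WAW r4
[2] i3&i4  sll.ALU/sll.ALU  -- 2-wide
[3] i5&i6  or.ALU/sll.ALU  -- 2-wide
[4] i7  bne.BR  -- no-port BR/BR
[5] i8&i9  bne.BR/xor.ALU  -- 2-wide

CYCLES = 6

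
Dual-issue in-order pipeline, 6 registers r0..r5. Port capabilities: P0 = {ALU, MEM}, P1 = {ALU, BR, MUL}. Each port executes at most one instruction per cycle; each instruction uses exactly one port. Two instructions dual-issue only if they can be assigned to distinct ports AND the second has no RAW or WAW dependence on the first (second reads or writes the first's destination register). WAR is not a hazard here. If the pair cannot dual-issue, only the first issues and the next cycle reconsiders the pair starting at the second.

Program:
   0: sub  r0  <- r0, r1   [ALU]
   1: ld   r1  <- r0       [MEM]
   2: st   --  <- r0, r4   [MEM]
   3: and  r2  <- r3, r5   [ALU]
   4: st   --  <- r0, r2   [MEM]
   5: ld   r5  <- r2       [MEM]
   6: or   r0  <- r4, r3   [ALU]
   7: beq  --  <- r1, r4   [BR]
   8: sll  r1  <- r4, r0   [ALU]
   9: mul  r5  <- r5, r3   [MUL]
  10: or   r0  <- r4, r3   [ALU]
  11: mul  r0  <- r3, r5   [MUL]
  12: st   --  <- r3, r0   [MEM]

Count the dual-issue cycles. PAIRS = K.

PAIRS = 4

0. sub.ALU @i0  | RAW r0
1. ld.MEM @i1  | no-port MEM/MEM
2. st.MEM and.ALU @i2&i3  | pair
3. st.MEM @i4  | no-port MEM/MEM
4. ld.MEM or.ALU @i5&i6  | pair
5. beq.BR sll.ALU @i7&i8  | pair
6. mul.MUL or.ALU @i9&i10  | pair
7. mul.MUL @i11  | RAW r0
8. st.MEM @i12  | tail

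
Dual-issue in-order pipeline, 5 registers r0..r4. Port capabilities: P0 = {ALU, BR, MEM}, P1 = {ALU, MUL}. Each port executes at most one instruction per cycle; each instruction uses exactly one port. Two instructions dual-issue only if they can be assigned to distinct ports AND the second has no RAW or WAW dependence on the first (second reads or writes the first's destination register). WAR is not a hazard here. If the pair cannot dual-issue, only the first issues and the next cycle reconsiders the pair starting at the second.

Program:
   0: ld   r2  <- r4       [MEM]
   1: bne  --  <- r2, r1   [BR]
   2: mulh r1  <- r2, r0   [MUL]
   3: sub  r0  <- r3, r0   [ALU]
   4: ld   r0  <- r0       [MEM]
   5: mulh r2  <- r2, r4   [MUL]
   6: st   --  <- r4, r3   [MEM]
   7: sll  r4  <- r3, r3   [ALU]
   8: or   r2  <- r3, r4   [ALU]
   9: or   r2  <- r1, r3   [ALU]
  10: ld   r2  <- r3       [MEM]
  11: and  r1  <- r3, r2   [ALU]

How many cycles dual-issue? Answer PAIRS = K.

PAIRS = 3

0. ld @i0  | no-port MEM/BR
1. bne mulh @i1&i2  | pair
2. sub @i3  | RAW+WAW r0
3. ld mulh @i4&i5  | pair
4. st sll @i6&i7  | pair
5. or @i8  | WAW r2
6. or @i9  | WAW r2
7. ld @i10  | RAW r2
8. and @i11  | tail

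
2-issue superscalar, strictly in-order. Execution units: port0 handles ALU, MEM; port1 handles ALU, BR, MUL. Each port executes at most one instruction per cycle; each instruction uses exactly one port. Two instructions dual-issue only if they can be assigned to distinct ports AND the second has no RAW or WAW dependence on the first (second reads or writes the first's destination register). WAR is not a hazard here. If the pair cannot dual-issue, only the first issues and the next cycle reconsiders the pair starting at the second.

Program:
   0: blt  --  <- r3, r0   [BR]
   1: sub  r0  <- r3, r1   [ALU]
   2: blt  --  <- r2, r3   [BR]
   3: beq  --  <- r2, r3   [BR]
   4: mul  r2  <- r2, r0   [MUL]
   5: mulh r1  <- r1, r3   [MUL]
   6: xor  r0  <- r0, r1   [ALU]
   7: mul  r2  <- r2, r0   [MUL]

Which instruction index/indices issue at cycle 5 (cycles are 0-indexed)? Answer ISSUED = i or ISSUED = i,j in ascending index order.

ISSUED = 6

#0 head=0: blt/sub i0,i1 dual
#1 head=2: blt i2 no-port BR/BR
#2 head=3: beq i3 no-port BR/MUL
#3 head=4: mul i4 no-port MUL/MUL
#4 head=5: mulh i5 RAW r1
#5 head=6: xor i6 RAW r0
#6 head=7: mul i7 tail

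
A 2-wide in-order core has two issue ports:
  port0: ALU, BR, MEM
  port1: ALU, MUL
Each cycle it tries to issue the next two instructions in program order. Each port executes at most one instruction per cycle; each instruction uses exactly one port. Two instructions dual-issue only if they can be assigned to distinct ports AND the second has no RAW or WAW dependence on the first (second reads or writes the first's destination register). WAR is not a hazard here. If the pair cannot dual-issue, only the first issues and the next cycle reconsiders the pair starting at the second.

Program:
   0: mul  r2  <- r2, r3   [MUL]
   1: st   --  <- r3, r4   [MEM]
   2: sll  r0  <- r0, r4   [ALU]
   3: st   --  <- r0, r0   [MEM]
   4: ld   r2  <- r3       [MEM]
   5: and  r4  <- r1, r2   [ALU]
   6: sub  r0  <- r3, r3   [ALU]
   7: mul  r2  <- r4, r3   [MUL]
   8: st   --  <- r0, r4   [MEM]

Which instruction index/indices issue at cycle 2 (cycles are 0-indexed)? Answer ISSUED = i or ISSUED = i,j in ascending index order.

t=0 i0/i1:mul.MUL/st.MEM ; 2-wide
t=1 i2:sll.ALU ; RAW r0
t=2 i3:st.MEM ; no-port MEM/MEM
t=3 i4:ld.MEM ; RAW r2
t=4 i5/i6:and.ALU/sub.ALU ; 2-wide
t=5 i7/i8:mul.MUL/st.MEM ; 2-wide

ISSUED = 3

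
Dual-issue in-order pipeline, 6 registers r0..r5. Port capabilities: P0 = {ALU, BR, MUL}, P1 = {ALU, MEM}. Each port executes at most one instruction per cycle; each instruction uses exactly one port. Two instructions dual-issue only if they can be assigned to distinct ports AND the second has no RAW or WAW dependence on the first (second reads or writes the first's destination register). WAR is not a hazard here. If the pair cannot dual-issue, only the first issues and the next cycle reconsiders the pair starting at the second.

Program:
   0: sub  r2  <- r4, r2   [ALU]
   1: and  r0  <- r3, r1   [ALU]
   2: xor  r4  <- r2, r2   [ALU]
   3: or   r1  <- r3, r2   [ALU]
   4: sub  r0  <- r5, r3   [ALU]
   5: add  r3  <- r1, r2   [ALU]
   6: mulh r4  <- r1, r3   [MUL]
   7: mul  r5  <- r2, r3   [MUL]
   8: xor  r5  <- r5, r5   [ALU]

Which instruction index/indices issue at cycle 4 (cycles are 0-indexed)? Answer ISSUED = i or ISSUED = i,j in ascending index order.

#0 head=0: sub;and i0/i1 2-wide
#1 head=2: xor;or i2/i3 2-wide
#2 head=4: sub;add i4/i5 2-wide
#3 head=6: mulh i6 no-port MUL/MUL
#4 head=7: mul i7 RAW+WAW r5
#5 head=8: xor i8 tail

ISSUED = 7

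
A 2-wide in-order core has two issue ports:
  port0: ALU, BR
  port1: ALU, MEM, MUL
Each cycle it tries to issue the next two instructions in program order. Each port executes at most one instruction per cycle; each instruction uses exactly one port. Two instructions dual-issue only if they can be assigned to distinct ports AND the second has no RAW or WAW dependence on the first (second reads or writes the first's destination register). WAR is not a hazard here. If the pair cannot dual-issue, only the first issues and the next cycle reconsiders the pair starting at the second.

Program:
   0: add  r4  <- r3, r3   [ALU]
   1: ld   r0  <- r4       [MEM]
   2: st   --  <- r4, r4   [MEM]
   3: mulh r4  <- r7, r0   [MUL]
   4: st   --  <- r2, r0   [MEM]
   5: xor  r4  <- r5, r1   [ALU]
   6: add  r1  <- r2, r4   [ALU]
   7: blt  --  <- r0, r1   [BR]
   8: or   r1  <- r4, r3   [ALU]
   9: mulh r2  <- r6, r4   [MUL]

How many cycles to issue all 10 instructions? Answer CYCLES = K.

CYCLES = 8

t=0 i0:add.ALU ; RAW r4
t=1 i1:ld.MEM ; no-port MEM/MEM
t=2 i2:st.MEM ; no-port MEM/MUL
t=3 i3:mulh.MUL ; no-port MUL/MEM
t=4 i4+i5:st.MEM;xor.ALU ; pair
t=5 i6:add.ALU ; RAW r1
t=6 i7+i8:blt.BR;or.ALU ; pair
t=7 i9:mulh.MUL ; tail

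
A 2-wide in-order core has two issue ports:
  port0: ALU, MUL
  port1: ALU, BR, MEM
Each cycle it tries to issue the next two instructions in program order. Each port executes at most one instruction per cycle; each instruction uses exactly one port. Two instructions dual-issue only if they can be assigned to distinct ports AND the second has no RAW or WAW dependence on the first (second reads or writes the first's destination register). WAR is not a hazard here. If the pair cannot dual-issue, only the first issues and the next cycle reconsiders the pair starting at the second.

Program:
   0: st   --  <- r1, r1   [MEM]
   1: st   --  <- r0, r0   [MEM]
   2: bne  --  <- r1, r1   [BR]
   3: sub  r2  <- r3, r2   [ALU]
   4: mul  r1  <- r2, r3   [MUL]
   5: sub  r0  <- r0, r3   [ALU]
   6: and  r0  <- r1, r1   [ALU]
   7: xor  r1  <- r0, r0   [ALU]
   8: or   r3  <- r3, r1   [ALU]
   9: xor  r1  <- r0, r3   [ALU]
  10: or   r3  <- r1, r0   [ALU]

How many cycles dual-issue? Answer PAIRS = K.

PAIRS = 2

  cy0 -> i0 (st.MEM) no-port MEM/MEM
  cy1 -> i1 (st.MEM) no-port MEM/BR
  cy2 -> i2&i3 (bne.BR sub.ALU) 2-wide
  cy3 -> i4&i5 (mul.MUL sub.ALU) 2-wide
  cy4 -> i6 (and.ALU) RAW r0
  cy5 -> i7 (xor.ALU) RAW r1
  cy6 -> i8 (or.ALU) RAW r3
  cy7 -> i9 (xor.ALU) RAW r1
  cy8 -> i10 (or.ALU) tail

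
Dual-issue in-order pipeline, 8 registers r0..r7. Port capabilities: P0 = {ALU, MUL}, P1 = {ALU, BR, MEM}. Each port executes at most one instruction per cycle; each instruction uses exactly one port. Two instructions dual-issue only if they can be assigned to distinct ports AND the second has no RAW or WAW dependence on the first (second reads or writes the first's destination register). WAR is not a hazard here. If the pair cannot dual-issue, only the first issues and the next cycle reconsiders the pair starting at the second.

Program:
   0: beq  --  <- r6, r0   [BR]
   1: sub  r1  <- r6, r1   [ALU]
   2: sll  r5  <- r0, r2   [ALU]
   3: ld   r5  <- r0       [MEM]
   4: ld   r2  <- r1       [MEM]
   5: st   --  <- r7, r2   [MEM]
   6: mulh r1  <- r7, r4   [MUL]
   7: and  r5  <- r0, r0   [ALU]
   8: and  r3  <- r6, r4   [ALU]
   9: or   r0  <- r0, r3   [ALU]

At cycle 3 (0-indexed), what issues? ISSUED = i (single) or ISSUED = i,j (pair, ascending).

ISSUED = 4

#0 head=0: beq.BR/sub.ALU i0&i1 pair
#1 head=2: sll.ALU i2 WAW r5
#2 head=3: ld.MEM i3 no-port MEM/MEM
#3 head=4: ld.MEM i4 no-port MEM/MEM
#4 head=5: st.MEM/mulh.MUL i5&i6 pair
#5 head=7: and.ALU/and.ALU i7&i8 pair
#6 head=9: or.ALU i9 tail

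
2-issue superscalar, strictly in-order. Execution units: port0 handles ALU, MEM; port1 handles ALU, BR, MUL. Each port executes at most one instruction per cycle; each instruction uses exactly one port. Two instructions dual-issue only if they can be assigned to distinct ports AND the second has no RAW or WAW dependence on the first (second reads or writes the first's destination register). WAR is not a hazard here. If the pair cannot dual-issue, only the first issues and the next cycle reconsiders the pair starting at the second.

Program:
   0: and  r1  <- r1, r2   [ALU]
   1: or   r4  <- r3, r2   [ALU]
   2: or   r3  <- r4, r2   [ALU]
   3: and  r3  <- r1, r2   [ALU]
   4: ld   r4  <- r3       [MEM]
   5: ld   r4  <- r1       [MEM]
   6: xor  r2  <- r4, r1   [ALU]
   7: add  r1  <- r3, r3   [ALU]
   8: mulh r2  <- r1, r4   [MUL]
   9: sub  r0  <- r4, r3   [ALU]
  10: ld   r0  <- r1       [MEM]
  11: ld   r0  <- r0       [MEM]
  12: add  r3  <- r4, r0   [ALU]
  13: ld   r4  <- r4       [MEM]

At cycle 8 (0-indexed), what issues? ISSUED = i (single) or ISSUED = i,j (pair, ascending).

  cy0 -> i0/i1 (and.ALU/or.ALU) 2-wide
  cy1 -> i2 (or.ALU) WAW r3
  cy2 -> i3 (and.ALU) RAW r3
  cy3 -> i4 (ld.MEM) no-port MEM/MEM
  cy4 -> i5 (ld.MEM) RAW r4
  cy5 -> i6/i7 (xor.ALU/add.ALU) 2-wide
  cy6 -> i8/i9 (mulh.MUL/sub.ALU) 2-wide
  cy7 -> i10 (ld.MEM) no-port MEM/MEM
  cy8 -> i11 (ld.MEM) RAW r0
  cy9 -> i12/i13 (add.ALU/ld.MEM) 2-wide

ISSUED = 11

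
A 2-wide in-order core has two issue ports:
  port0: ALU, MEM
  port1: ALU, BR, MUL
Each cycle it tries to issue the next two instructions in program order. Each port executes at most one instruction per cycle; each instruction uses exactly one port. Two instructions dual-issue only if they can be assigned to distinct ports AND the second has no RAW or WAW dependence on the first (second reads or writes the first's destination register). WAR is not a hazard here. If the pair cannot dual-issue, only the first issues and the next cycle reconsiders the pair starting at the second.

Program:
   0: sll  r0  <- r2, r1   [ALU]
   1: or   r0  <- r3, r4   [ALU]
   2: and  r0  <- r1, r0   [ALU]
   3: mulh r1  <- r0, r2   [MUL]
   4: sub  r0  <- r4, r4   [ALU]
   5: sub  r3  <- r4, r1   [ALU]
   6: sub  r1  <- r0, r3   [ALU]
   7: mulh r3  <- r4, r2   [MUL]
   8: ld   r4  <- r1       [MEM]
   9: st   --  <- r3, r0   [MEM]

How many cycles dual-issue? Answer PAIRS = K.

PAIRS = 2

[0] i0  sll.ALU  -- WAW r0
[1] i1  or.ALU  -- RAW+WAW r0
[2] i2  and.ALU  -- RAW r0
[3] i3/i4  mulh.MUL+sub.ALU  -- 2-wide
[4] i5  sub.ALU  -- RAW r3
[5] i6/i7  sub.ALU+mulh.MUL  -- 2-wide
[6] i8  ld.MEM  -- no-port MEM/MEM
[7] i9  st.MEM  -- tail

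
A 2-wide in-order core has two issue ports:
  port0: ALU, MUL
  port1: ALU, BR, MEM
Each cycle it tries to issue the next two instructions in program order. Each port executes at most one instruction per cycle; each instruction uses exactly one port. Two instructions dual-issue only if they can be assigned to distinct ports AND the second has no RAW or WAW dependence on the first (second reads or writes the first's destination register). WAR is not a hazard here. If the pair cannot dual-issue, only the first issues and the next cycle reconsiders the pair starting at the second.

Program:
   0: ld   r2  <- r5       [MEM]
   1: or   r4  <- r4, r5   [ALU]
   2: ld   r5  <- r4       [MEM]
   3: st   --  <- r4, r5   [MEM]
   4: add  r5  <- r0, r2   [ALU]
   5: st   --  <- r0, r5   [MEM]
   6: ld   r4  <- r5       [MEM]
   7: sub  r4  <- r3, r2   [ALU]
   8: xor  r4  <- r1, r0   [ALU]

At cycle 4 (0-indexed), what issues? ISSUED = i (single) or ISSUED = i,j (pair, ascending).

[0] i0/i1  ld;or  -- pair
[1] i2  ld  -- no-port MEM/MEM
[2] i3/i4  st;add  -- pair
[3] i5  st  -- no-port MEM/MEM
[4] i6  ld  -- WAW r4
[5] i7  sub  -- WAW r4
[6] i8  xor  -- tail

ISSUED = 6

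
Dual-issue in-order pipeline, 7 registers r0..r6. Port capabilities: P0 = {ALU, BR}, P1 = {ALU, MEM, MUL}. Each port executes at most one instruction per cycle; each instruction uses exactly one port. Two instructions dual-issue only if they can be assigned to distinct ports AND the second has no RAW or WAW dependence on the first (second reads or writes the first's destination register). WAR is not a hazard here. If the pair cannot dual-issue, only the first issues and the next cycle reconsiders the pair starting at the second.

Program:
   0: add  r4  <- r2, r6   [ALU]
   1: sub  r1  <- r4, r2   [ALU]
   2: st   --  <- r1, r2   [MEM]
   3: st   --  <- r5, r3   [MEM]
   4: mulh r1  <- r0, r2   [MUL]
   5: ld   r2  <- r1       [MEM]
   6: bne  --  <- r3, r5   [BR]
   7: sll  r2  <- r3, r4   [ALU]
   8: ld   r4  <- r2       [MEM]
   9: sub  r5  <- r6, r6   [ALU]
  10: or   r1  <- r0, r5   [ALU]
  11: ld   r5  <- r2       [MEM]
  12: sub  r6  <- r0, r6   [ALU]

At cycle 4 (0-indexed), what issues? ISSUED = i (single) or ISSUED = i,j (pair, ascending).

#0 head=0: add i0 RAW r4
#1 head=1: sub i1 RAW r1
#2 head=2: st i2 no-port MEM/MEM
#3 head=3: st i3 no-port MEM/MUL
#4 head=4: mulh i4 no-port MUL/MEM
#5 head=5: ld;bne i5+i6 dual
#6 head=7: sll i7 RAW r2
#7 head=8: ld;sub i8+i9 dual
#8 head=10: or;ld i10+i11 dual
#9 head=12: sub i12 tail

ISSUED = 4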